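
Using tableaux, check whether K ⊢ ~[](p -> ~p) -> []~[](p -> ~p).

Tableau for the negation ~(~[](p -> ~p) -> []~[](p -> ~p)):
1. ~(~[](p -> ~p) -> []~[](p -> ~p)), u
2. ~[](p -> ~p), u
3. ~[]~[](p -> ~p), u
4. ~(p -> ~p), v
5. p, v
6. [](p -> ~p), w
Accessibility: uRv, uRw
The negation has an open branch (countermodel exists).

Not valid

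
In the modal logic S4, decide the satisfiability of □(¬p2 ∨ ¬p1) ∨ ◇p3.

1. □(¬p2 ∨ ¬p1) ∨ ◇p3, 0
2. ◇p3, 0
3. p3, 1
Accessibility: 0R0, 0R1, 1R1

Yes, satisfiable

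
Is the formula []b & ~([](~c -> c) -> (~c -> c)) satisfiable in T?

1. []b & ~([](~c -> c) -> (~c -> c)), w0
2. []b, w0
3. ~([](~c -> c) -> (~c -> c)), w0
4. [](~c -> c), w0
5. ~(~c -> c), w0
6. ~c, w0
7. b, w0
8. ~c -> c, w0
9. c, w0
Accessibility: w0Rw0
Branch closes: c and ~c both at w0.
(One branch shown.) All branches close.

Unsatisfiable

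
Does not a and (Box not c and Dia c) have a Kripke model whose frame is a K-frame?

1. not a and (Box not c and Dia c), w0
2. not a, w0
3. Box not c and Dia c, w0
4. Box not c, w0
5. Dia c, w0
6. c, w1
7. not c, w1
Accessibility: w0Rw1
Branch closes: c and not c both at w1.
(One branch shown.) All branches close.

No, unsatisfiable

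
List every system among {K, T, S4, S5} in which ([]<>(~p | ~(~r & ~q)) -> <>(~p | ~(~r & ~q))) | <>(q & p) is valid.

T, S4, S5

T-tableau for the negation ~(([]<>(~p | ~(~r & ~q)) -> <>(~p | ~(~r & ~q))) | <>(q & p)):
1. ~(([]<>(~p | ~(~r & ~q)) -> <>(~p | ~(~r & ~q))) | <>(q & p)), w0
2. ~([]<>(~p | ~(~r & ~q)) -> <>(~p | ~(~r & ~q))), w0
3. ~<>(q & p), w0
4. []<>(~p | ~(~r & ~q)), w0
5. ~<>(~p | ~(~r & ~q)), w0
6. ~(q & p), w0
7. <>(~p | ~(~r & ~q)), w0
8. ~(~p | ~(~r & ~q)), w0
9. p, w0
10. ~r & ~q, w0
11. ~r, w0
12. ~q, w0
13. ~p | ~(~r & ~q), w1
14. ~(q & p), w1
15. <>(~p | ~(~r & ~q)), w1
16. ~(~p | ~(~r & ~q)), w1
17. p, w1
18. ~r & ~q, w1
19. ~r, w1
20. ~q, w1
21. ~(~r & ~q), w1
22. q, w1
Accessibility: w0Rw0, w0Rw1, w1Rw1
Branch closes: q and ~q both at w1.
Every branch closes (one shown): valid in T, hence also in S4, S5 (every theorem of T is a theorem of S4 and S5).
K-tableau for the negation ~(([]<>(~p | ~(~r & ~q)) -> <>(~p | ~(~r & ~q))) | <>(q & p)):
1. ~(([]<>(~p | ~(~r & ~q)) -> <>(~p | ~(~r & ~q))) | <>(q & p)), w0
2. ~([]<>(~p | ~(~r & ~q)) -> <>(~p | ~(~r & ~q))), w0
3. ~<>(q & p), w0
4. []<>(~p | ~(~r & ~q)), w0
5. ~<>(~p | ~(~r & ~q)), w0
Complete open branch: countermodel on a K-frame, so not valid in K.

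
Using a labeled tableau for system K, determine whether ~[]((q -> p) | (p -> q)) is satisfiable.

Unsatisfiable (every branch closes)

1. ~[]((q -> p) | (p -> q)), u
2. ~((q -> p) | (p -> q)), v
3. ~(q -> p), v
4. ~(p -> q), v
5. q, v
6. ~p, v
7. p, v
8. ~q, v
Accessibility: uRv
Branch closes: p and ~p both at v.
All branches of the tableau close; one closing branch shown above.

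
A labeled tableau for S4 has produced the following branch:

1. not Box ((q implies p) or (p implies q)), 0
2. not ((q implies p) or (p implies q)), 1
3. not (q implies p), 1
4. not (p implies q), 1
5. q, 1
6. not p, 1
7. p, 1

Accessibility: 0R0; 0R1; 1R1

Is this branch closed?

Both p and not p appear at 1.

Yes, closed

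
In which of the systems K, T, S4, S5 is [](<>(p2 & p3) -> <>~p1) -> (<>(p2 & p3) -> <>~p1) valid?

T, S4, S5

K-tableau for the negation ~([](<>(p2 & p3) -> <>~p1) -> (<>(p2 & p3) -> <>~p1)):
1. ~([](<>(p2 & p3) -> <>~p1) -> (<>(p2 & p3) -> <>~p1)), w0
2. [](<>(p2 & p3) -> <>~p1), w0
3. ~(<>(p2 & p3) -> <>~p1), w0
4. <>(p2 & p3), w0
5. ~<>~p1, w0
6. p2 & p3, w1
7. p2, w1
8. p3, w1
9. <>(p2 & p3) -> <>~p1, w1
10. p1, w1
11. <>~p1, w1
12. ~p1, w2
Accessibility: w0Rw1, w1Rw2
Complete open branch: countermodel on a K-frame, so not valid in K.
T-tableau for the negation ~([](<>(p2 & p3) -> <>~p1) -> (<>(p2 & p3) -> <>~p1)):
1. ~([](<>(p2 & p3) -> <>~p1) -> (<>(p2 & p3) -> <>~p1)), w0
2. [](<>(p2 & p3) -> <>~p1), w0
3. ~(<>(p2 & p3) -> <>~p1), w0
4. <>(p2 & p3), w0
5. ~<>~p1, w0
6. <>(p2 & p3) -> <>~p1, w0
7. p1, w0
8. <>~p1, w0
9. p2 & p3, w1
10. p2, w1
11. p3, w1
12. <>(p2 & p3) -> <>~p1, w1
13. p1, w1
14. <>~p1, w1
15. ~p1, w2
16. <>(p2 & p3) -> <>~p1, w2
17. p1, w2
Accessibility: w0Rw0, w0Rw1, w0Rw2, w1Rw1, w2Rw2
Branch closes: p1 and ~p1 both at w2.
Every branch closes (one shown): valid in T, hence also in S4, S5 (every theorem of T is a theorem of S4 and S5).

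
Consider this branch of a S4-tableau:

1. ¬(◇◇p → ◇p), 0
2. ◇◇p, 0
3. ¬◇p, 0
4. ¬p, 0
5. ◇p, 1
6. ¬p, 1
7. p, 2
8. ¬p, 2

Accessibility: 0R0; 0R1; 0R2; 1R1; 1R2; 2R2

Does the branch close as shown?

Both p and ¬p appear at 2.

Closed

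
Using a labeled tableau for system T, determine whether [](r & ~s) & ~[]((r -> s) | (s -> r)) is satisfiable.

1. [](r & ~s) & ~[]((r -> s) | (s -> r)), w0
2. [](r & ~s), w0   [&-rule on 1]
3. ~[]((r -> s) | (s -> r)), w0   [&-rule on 1]
4. r & ~s, w0   [[]-rule on 2 via w0Rw0]
5. r, w0   [&-rule on 4]
6. ~s, w0   [&-rule on 4]
7. ~((r -> s) | (s -> r)), w1   [~[]-rule on 3: fresh world w1, w0Rw1]
8. ~(r -> s), w1   [~|-rule on 7]
9. ~(s -> r), w1   [~|-rule on 7]
10. r, w1   [~->-rule on 8]
11. ~s, w1   [~->-rule on 8]
12. s, w1   [~->-rule on 9]
13. ~r, w1   [~->-rule on 9]
Accessibility: w0Rw0, w0Rw1, w1Rw1
Branch closes: s and ~s both at w1.
All branches of the tableau close; one closing branch shown above.

Unsatisfiable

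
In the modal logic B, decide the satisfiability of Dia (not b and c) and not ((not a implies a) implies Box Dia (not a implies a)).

Unsatisfiable (every branch closes)

1. Dia (not b and c) and not ((not a implies a) implies Box Dia (not a implies a)), 0
2. Dia (not b and c), 0
3. not ((not a implies a) implies Box Dia (not a implies a)), 0
4. not a implies a, 0
5. not Box Dia (not a implies a), 0
6. a, 0
7. not b and c, 1
8. not b, 1
9. c, 1
10. not Dia (not a implies a), 2
11. not (not a implies a), 0
12. not a, 0
Accessibility: 0R0, 0R1, 0R2, 1R0, 1R1, 2R0, 2R2
Branch closes: a and not a both at 0.
All branches of the tableau close; one closing branch shown above.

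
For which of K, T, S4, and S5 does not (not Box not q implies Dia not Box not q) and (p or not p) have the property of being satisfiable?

K-tableau for the formula:
1. not (not Box not q implies Dia not Box not q) and (p or not p), w0
2. not (not Box not q implies Dia not Box not q), w0
3. p or not p, w0
4. not Box not q, w0
5. not Dia not Box not q, w0
6. not p, w0
7. q, w1
8. Box not q, w1
Accessibility: w0Rw1
Complete open branch: satisfiable in K.
T-tableau for the formula:
1. not (not Box not q implies Dia not Box not q) and (p or not p), w0
2. not (not Box not q implies Dia not Box not q), w0
3. p or not p, w0
4. not Box not q, w0
5. not Dia not Box not q, w0
6. Box not q, w0
7. not q, w0
8. not p, w0
9. q, w1
10. Box not q, w1
11. not q, w1
Accessibility: w0Rw0, w0Rw1, w1Rw1
Branch closes: q and not q both at w1.
Every branch closes (one shown): unsatisfiable in T, hence also in S4, S5 (every S4/S5-frame is a T-frame).

K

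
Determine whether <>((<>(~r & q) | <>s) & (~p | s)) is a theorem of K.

Not valid

Tableau for the negation ~<>((<>(~r & q) | <>s) & (~p | s)):
1. ~<>((<>(~r & q) | <>s) & (~p | s)), u
The negation has an open branch (countermodel exists).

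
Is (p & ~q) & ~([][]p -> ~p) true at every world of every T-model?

Not valid

Tableau for the negation ~((p & ~q) & ~([][]p -> ~p)):
1. ~((p & ~q) & ~([][]p -> ~p)), u
2. [][]p -> ~p, u
3. ~p, u
Accessibility: uRu
The negation has an open branch (countermodel exists).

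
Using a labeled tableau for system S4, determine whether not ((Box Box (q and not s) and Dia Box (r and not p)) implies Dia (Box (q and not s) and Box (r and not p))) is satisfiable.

Unsatisfiable

1. not ((Box Box (q and not s) and Dia Box (r and not p)) implies Dia (Box (q and not s) and Box (r and not p))), u
2. Box Box (q and not s) and Dia Box (r and not p), u   [neg-implies-rule on 1]
3. not Dia (Box (q and not s) and Box (r and not p)), u   [neg-implies-rule on 1]
4. Box Box (q and not s), u   [and-rule on 2]
5. Dia Box (r and not p), u   [and-rule on 2]
6. not (Box (q and not s) and Box (r and not p)), u   [neg-Dia-rule on 3 via uRu]
7. Box (q and not s), u   [Box-rule on 4 via uRu]
8. q and not s, u   [Box-rule on 7 via uRu]
9. q, u   [and-rule on 8]
10. not s, u   [and-rule on 8]
11. not Box (r and not p), u   [neg-and-rule on 6 (branches; this branch)]
12. Box (r and not p), v   [Dia-rule on 5: fresh world v, uRv]
13. not (Box (q and not s) and Box (r and not p)), v   [neg-Dia-rule on 3 via uRv]
14. Box (q and not s), v   [Box-rule on 4 via uRv]
15. q and not s, v   [Box-rule on 7 via uRv]
16. q, v   [and-rule on 15]
17. not s, v   [and-rule on 15]
18. r and not p, v   [Box-rule on 12 via vRv]
19. r, v   [and-rule on 18]
20. not p, v   [and-rule on 18]
21. not Box (r and not p), v   [neg-and-rule on 13 (branches; this branch)]
22. not (r and not p), w   [neg-Box-rule on 11: fresh world w, uRw]
23. not (Box (q and not s) and Box (r and not p)), w   [neg-Dia-rule on 3 via uRw]
24. Box (q and not s), w   [Box-rule on 4 via uRw]
25. q and not s, w   [Box-rule on 7 via uRw]
26. q, w   [and-rule on 25]
27. not s, w   [and-rule on 25]
28. p, w   [neg-and-rule on 22 (branches; this branch)]
29. not Box (r and not p), w   [neg-and-rule on 23 (branches; this branch)]
30. not (r and not p), x   [neg-Box-rule on 21: fresh world x, vRx]
31. not (Box (q and not s) and Box (r and not p)), x   [neg-Dia-rule on 3 via uRx]
32. Box (q and not s), x   [Box-rule on 4 via uRx]
33. q and not s, x   [Box-rule on 7 via uRx]
34. q, x   [and-rule on 33]
35. not s, x   [and-rule on 33]
36. r and not p, x   [Box-rule on 12 via vRx]
37. r, x   [and-rule on 36]
38. not p, x   [and-rule on 36]
39. p, x   [neg-and-rule on 30 (branches; this branch)]
Accessibility: uRu, uRv, uRw, uRx, vRv, vRx, wRw, xRx
Branch closes: p and not p both at x.
Every branch closes; the branch above is one of them.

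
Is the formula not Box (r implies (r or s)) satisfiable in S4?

Unsatisfiable (every branch closes)

1. not Box (r implies (r or s)), w0
2. not (r implies (r or s)), w1
3. r, w1
4. not (r or s), w1
5. not r, w1
6. not s, w1
Accessibility: w0Rw0, w0Rw1, w1Rw1
Branch closes: r and not r both at w1.
(One branch shown.) All branches close.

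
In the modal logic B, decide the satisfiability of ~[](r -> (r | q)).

1. ~[](r -> (r | q)), w0
2. ~(r -> (r | q)), w1
3. r, w1
4. ~(r | q), w1
5. ~r, w1
6. ~q, w1
Accessibility: w0Rw0, w0Rw1, w1Rw0, w1Rw1
Branch closes: r and ~r both at w1.
All branches of the tableau close; one closing branch shown above.

Unsatisfiable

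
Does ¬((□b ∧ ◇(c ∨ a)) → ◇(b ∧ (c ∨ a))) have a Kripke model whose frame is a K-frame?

1. ¬((□b ∧ ◇(c ∨ a)) → ◇(b ∧ (c ∨ a))), w0
2. □b ∧ ◇(c ∨ a), w0
3. ¬◇(b ∧ (c ∨ a)), w0
4. □b, w0
5. ◇(c ∨ a), w0
6. c ∨ a, w1
7. ¬(b ∧ (c ∨ a)), w1
8. b, w1
9. a, w1
10. ¬(c ∨ a), w1
11. ¬c, w1
12. ¬a, w1
Accessibility: w0Rw1
Branch closes: a and ¬a both at w1.
(One branch shown.) All branches close.

Unsatisfiable (every branch closes)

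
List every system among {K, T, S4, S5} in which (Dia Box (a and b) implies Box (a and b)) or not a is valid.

S5

S5-tableau for the negation not ((Dia Box (a and b) implies Box (a and b)) or not a):
1. not ((Dia Box (a and b) implies Box (a and b)) or not a), u
2. not (Dia Box (a and b) implies Box (a and b)), u
3. a, u
4. Dia Box (a and b), u
5. not Box (a and b), u
6. Box (a and b), v
7. a and b, u
8. b, u
9. a and b, v
10. a, v
11. b, v
12. not (a and b), w
13. a and b, w
14. a, w
15. b, w
16. not b, w
Accessibility: uRu, uRv, uRw, vRu, vRv, vRw, wRu, wRv, wRw
Branch closes: b and not b both at w.
Every branch closes (one shown): valid in S5.
S4-tableau for the negation not ((Dia Box (a and b) implies Box (a and b)) or not a):
1. not ((Dia Box (a and b) implies Box (a and b)) or not a), u
2. not (Dia Box (a and b) implies Box (a and b)), u
3. a, u
4. Dia Box (a and b), u
5. not Box (a and b), u
6. Box (a and b), v
7. a and b, v
8. a, v
9. b, v
10. not (a and b), w
11. not b, w
Accessibility: uRu, uRv, uRw, vRv, wRw
Complete open branch: countermodel on an S4-frame, so not valid in S4, nor in K, T (the same frame is also a K-frame and a T-frame).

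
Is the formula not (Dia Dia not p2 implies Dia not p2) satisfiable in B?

1. not (Dia Dia not p2 implies Dia not p2), w0
2. Dia Dia not p2, w0
3. not Dia not p2, w0
4. p2, w0
5. Dia not p2, w1
6. p2, w1
7. not p2, w2
Accessibility: w0Rw0, w0Rw1, w1Rw0, w1Rw1, w1Rw2, w2Rw1, w2Rw2

Satisfiable (open branch found)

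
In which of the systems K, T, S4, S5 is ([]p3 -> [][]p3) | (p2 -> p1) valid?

S4, S5

T-tableau for the negation ~(([]p3 -> [][]p3) | (p2 -> p1)):
1. ~(([]p3 -> [][]p3) | (p2 -> p1)), w0
2. ~([]p3 -> [][]p3), w0
3. ~(p2 -> p1), w0
4. []p3, w0
5. ~[][]p3, w0
6. p2, w0
7. ~p1, w0
8. p3, w0
9. ~[]p3, w1
10. p3, w1
11. ~p3, w2
Accessibility: w0Rw0, w0Rw1, w1Rw1, w1Rw2, w2Rw2
Complete open branch: countermodel on a T-frame, so not valid in T, nor in K (the same frame is also a K-frame).
S4-tableau for the negation ~(([]p3 -> [][]p3) | (p2 -> p1)):
1. ~(([]p3 -> [][]p3) | (p2 -> p1)), w0
2. ~([]p3 -> [][]p3), w0
3. ~(p2 -> p1), w0
4. []p3, w0
5. ~[][]p3, w0
6. p2, w0
7. ~p1, w0
8. p3, w0
9. ~[]p3, w1
10. p3, w1
11. ~p3, w2
12. p3, w2
Accessibility: w0Rw0, w0Rw1, w0Rw2, w1Rw1, w1Rw2, w2Rw2
Branch closes: p3 and ~p3 both at w2.
Every branch closes (one shown): valid in S4, hence also in S5 (every theorem of S4 is a theorem of S5).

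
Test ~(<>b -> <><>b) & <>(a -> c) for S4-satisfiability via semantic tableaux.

Unsatisfiable

1. ~(<>b -> <><>b) & <>(a -> c), w0
2. ~(<>b -> <><>b), w0
3. <>(a -> c), w0
4. <>b, w0
5. ~<><>b, w0
6. ~<>b, w0
7. ~b, w0
8. a -> c, w1
9. ~<>b, w1
10. ~b, w1
11. c, w1
12. b, w2
13. ~<>b, w2
14. ~b, w2
Accessibility: w0Rw0, w0Rw1, w0Rw2, w1Rw1, w2Rw2
Branch closes: b and ~b both at w2.
All branches of the tableau close; one closing branch shown above.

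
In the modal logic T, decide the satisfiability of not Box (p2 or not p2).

1. not Box (p2 or not p2), u
2. not (p2 or not p2), v
3. not p2, v
4. p2, v
Accessibility: uRu, uRv, vRv
Branch closes: p2 and not p2 both at v.
All branches of the tableau close; one closing branch shown above.

Unsatisfiable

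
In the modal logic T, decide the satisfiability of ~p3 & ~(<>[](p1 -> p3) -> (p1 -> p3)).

1. ~p3 & ~(<>[](p1 -> p3) -> (p1 -> p3)), u
2. ~p3, u   [&-rule on 1]
3. ~(<>[](p1 -> p3) -> (p1 -> p3)), u   [&-rule on 1]
4. <>[](p1 -> p3), u   [~->-rule on 3]
5. ~(p1 -> p3), u   [~->-rule on 3]
6. p1, u   [~->-rule on 5]
7. [](p1 -> p3), v   [<>-rule on 4: fresh world v, uRv]
8. p1 -> p3, v   [[]-rule on 7 via vRv]
9. p3, v   [->-rule on 8 (branches; this branch)]
Accessibility: uRu, uRv, vRv

Yes, satisfiable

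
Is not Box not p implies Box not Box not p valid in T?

Tableau for the negation not (not Box not p implies Box not Box not p):
1. not (not Box not p implies Box not Box not p), w0
2. not Box not p, w0
3. not Box not Box not p, w0
4. p, w1
5. Box not p, w2
6. not p, w2
Accessibility: w0Rw0, w0Rw1, w0Rw2, w1Rw1, w2Rw2
The negation has an open branch (countermodel exists).

Invalid (countermodel exists)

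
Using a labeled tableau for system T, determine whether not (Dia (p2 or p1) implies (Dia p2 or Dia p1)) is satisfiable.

1. not (Dia (p2 or p1) implies (Dia p2 or Dia p1)), 0
2. Dia (p2 or p1), 0   [neg-implies-rule on 1]
3. not (Dia p2 or Dia p1), 0   [neg-implies-rule on 1]
4. not Dia p2, 0   [neg-or-rule on 3]
5. not Dia p1, 0   [neg-or-rule on 3]
6. not p2, 0   [neg-Dia-rule on 4 via 0R0]
7. not p1, 0   [neg-Dia-rule on 5 via 0R0]
8. p2 or p1, 1   [Dia-rule on 2: fresh world 1, 0R1]
9. not p2, 1   [neg-Dia-rule on 4 via 0R1]
10. not p1, 1   [neg-Dia-rule on 5 via 0R1]
11. p1, 1   [or-rule on 8 (branches; this branch)]
Accessibility: 0R0, 0R1, 1R1
Branch closes: p1 and not p1 both at 1.
All branches of the tableau close; one closing branch shown above.

No, unsatisfiable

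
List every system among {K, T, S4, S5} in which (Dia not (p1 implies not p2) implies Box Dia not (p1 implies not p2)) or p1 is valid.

S5-tableau for the negation not ((Dia not (p1 implies not p2) implies Box Dia not (p1 implies not p2)) or p1):
1. not ((Dia not (p1 implies not p2) implies Box Dia not (p1 implies not p2)) or p1), u
2. not (Dia not (p1 implies not p2) implies Box Dia not (p1 implies not p2)), u
3. not p1, u
4. Dia not (p1 implies not p2), u
5. not Box Dia not (p1 implies not p2), u
6. not (p1 implies not p2), v
7. p1, v
8. p2, v
9. not Dia not (p1 implies not p2), w
10. p1 implies not p2, u
11. p1 implies not p2, v
12. p1 implies not p2, w
13. not p2, u
14. not p2, v
Accessibility: uRu, uRv, uRw, vRu, vRv, vRw, wRu, wRv, wRw
Branch closes: p2 and not p2 both at v.
Every branch closes (one shown): valid in S5.
S4-tableau for the negation not ((Dia not (p1 implies not p2) implies Box Dia not (p1 implies not p2)) or p1):
1. not ((Dia not (p1 implies not p2) implies Box Dia not (p1 implies not p2)) or p1), u
2. not (Dia not (p1 implies not p2) implies Box Dia not (p1 implies not p2)), u
3. not p1, u
4. Dia not (p1 implies not p2), u
5. not Box Dia not (p1 implies not p2), u
6. not (p1 implies not p2), v
7. p1, v
8. p2, v
9. not Dia not (p1 implies not p2), w
10. p1 implies not p2, w
11. not p2, w
Accessibility: uRu, uRv, uRw, vRv, wRw
Complete open branch: countermodel on an S4-frame, so not valid in S4, nor in K, T (the same frame is also a K-frame and a T-frame).

S5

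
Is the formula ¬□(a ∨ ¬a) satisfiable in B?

No, unsatisfiable

1. ¬□(a ∨ ¬a), w0
2. ¬(a ∨ ¬a), w1
3. ¬a, w1
4. a, w1
Accessibility: w0Rw0, w0Rw1, w1Rw0, w1Rw1
Branch closes: a and ¬a both at w1.
All branches of the tableau close; one closing branch shown above.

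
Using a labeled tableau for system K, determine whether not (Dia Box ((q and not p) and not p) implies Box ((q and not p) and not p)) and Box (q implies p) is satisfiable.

Satisfiable (open branch found)

1. not (Dia Box ((q and not p) and not p) implies Box ((q and not p) and not p)) and Box (q implies p), 0
2. not (Dia Box ((q and not p) and not p) implies Box ((q and not p) and not p)), 0
3. Box (q implies p), 0
4. Dia Box ((q and not p) and not p), 0
5. not Box ((q and not p) and not p), 0
6. Box ((q and not p) and not p), 1
7. q implies p, 1
8. p, 1
9. not ((q and not p) and not p), 2
10. q implies p, 2
11. p, 2
Accessibility: 0R1, 0R2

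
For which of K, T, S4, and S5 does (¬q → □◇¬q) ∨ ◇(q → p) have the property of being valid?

T, S4, S5

T-tableau for the negation ¬((¬q → □◇¬q) ∨ ◇(q → p)):
1. ¬((¬q → □◇¬q) ∨ ◇(q → p)), 0
2. ¬(¬q → □◇¬q), 0
3. ¬◇(q → p), 0
4. ¬q, 0
5. ¬□◇¬q, 0
6. ¬(q → p), 0
7. q, 0
8. ¬p, 0
Accessibility: 0R0
Branch closes: q and ¬q both at 0.
Every branch closes (one shown): valid in T, hence also in S4, S5 (every theorem of T is a theorem of S4 and S5).
K-tableau for the negation ¬((¬q → □◇¬q) ∨ ◇(q → p)):
1. ¬((¬q → □◇¬q) ∨ ◇(q → p)), 0
2. ¬(¬q → □◇¬q), 0
3. ¬◇(q → p), 0
4. ¬q, 0
5. ¬□◇¬q, 0
6. ¬◇¬q, 1
7. ¬(q → p), 1
8. q, 1
9. ¬p, 1
Accessibility: 0R1
Complete open branch: countermodel on a K-frame, so not valid in K.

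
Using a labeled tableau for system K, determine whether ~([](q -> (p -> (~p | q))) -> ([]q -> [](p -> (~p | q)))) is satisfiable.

Unsatisfiable

1. ~([](q -> (p -> (~p | q))) -> ([]q -> [](p -> (~p | q)))), 0
2. [](q -> (p -> (~p | q))), 0
3. ~([]q -> [](p -> (~p | q))), 0
4. []q, 0
5. ~[](p -> (~p | q)), 0
6. ~(p -> (~p | q)), 1
7. p, 1
8. ~(~p | q), 1
9. ~q, 1
10. q -> (p -> (~p | q)), 1
11. q, 1
Accessibility: 0R1
Branch closes: q and ~q both at 1.
(One branch shown.) All branches close.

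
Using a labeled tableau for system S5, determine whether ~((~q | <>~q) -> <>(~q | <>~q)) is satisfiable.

1. ~((~q | <>~q) -> <>(~q | <>~q)), u
2. ~q | <>~q, u
3. ~<>(~q | <>~q), u
4. ~(~q | <>~q), u
5. q, u
6. ~<>~q, u
7. <>~q, u
8. ~q, v
9. ~(~q | <>~q), v
10. q, v
11. ~<>~q, v
Accessibility: uRu, uRv, vRu, vRv
Branch closes: q and ~q both at v.
(One branch shown.) All branches close.

Unsatisfiable (every branch closes)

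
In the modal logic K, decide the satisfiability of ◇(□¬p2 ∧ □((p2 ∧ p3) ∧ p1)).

Satisfiable

1. ◇(□¬p2 ∧ □((p2 ∧ p3) ∧ p1)), w0
2. □¬p2 ∧ □((p2 ∧ p3) ∧ p1), w1
3. □¬p2, w1
4. □((p2 ∧ p3) ∧ p1), w1
Accessibility: w0Rw1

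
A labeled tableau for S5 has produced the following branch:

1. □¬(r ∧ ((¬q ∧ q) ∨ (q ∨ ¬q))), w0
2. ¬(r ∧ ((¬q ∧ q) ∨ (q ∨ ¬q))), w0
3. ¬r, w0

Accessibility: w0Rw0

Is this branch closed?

No, open

No atom appears with both signs at the same world.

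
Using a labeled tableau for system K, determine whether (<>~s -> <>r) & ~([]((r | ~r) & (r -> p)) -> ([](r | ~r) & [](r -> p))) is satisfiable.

Unsatisfiable

1. (<>~s -> <>r) & ~([]((r | ~r) & (r -> p)) -> ([](r | ~r) & [](r -> p))), w0
2. <>~s -> <>r, w0   [&-rule on 1]
3. ~([]((r | ~r) & (r -> p)) -> ([](r | ~r) & [](r -> p))), w0   [&-rule on 1]
4. []((r | ~r) & (r -> p)), w0   [~->-rule on 3]
5. ~([](r | ~r) & [](r -> p)), w0   [~->-rule on 3]
6. <>r, w0   [->-rule on 2 (branches; this branch)]
7. ~[](r -> p), w0   [~&-rule on 5 (branches; this branch)]
8. r, w1   [<>-rule on 6: fresh world w1, w0Rw1]
9. (r | ~r) & (r -> p), w1   [[]-rule on 4 via w0Rw1]
10. r | ~r, w1   [&-rule on 9]
11. r -> p, w1   [&-rule on 9]
12. p, w1   [->-rule on 11 (branches; this branch)]
13. ~(r -> p), w2   [~[]-rule on 7: fresh world w2, w0Rw2]
14. r, w2   [~->-rule on 13]
15. ~p, w2   [~->-rule on 13]
16. (r | ~r) & (r -> p), w2   [[]-rule on 4 via w0Rw2]
17. r | ~r, w2   [&-rule on 16]
18. r -> p, w2   [&-rule on 16]
19. p, w2   [->-rule on 18 (branches; this branch)]
Accessibility: w0Rw1, w0Rw2
Branch closes: p and ~p both at w2.
(One branch shown.) All branches close.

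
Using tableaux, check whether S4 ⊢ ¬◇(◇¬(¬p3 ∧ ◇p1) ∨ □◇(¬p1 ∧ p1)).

Tableau for the negation ◇(◇¬(¬p3 ∧ ◇p1) ∨ □◇(¬p1 ∧ p1)):
1. ◇(◇¬(¬p3 ∧ ◇p1) ∨ □◇(¬p1 ∧ p1)), w0
2. ◇¬(¬p3 ∧ ◇p1) ∨ □◇(¬p1 ∧ p1), w1
3. ◇¬(¬p3 ∧ ◇p1), w1
4. ¬(¬p3 ∧ ◇p1), w2
5. ¬◇p1, w2
6. ¬p1, w2
Accessibility: w0Rw0, w0Rw1, w0Rw2, w1Rw1, w1Rw2, w2Rw2
The negation has an open branch (countermodel exists).

Invalid (countermodel exists)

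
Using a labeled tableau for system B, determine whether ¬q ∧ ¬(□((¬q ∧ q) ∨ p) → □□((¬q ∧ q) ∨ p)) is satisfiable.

Yes, satisfiable

1. ¬q ∧ ¬(□((¬q ∧ q) ∨ p) → □□((¬q ∧ q) ∨ p)), w0
2. ¬q, w0   [∧-rule on 1]
3. ¬(□((¬q ∧ q) ∨ p) → □□((¬q ∧ q) ∨ p)), w0   [∧-rule on 1]
4. □((¬q ∧ q) ∨ p), w0   [¬→-rule on 3]
5. ¬□□((¬q ∧ q) ∨ p), w0   [¬→-rule on 3]
6. (¬q ∧ q) ∨ p, w0   [□-rule on 4 via w0Rw0]
7. p, w0   [∨-rule on 6 (branches; this branch)]
8. ¬□((¬q ∧ q) ∨ p), w1   [¬□-rule on 5: fresh world w1, w0Rw1]
9. (¬q ∧ q) ∨ p, w1   [□-rule on 4 via w0Rw1]
10. p, w1   [∨-rule on 9 (branches; this branch)]
11. ¬((¬q ∧ q) ∨ p), w2   [¬□-rule on 8: fresh world w2, w1Rw2]
12. ¬(¬q ∧ q), w2   [¬∨-rule on 11]
13. ¬p, w2   [¬∨-rule on 11]
14. ¬q, w2   [¬∧-rule on 12 (branches; this branch)]
Accessibility: w0Rw0, w0Rw1, w1Rw0, w1Rw1, w1Rw2, w2Rw1, w2Rw2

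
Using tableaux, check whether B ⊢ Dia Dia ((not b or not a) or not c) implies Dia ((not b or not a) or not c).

Not valid

Tableau for the negation not (Dia Dia ((not b or not a) or not c) implies Dia ((not b or not a) or not c)):
1. not (Dia Dia ((not b or not a) or not c) implies Dia ((not b or not a) or not c)), u
2. Dia Dia ((not b or not a) or not c), u   [neg-implies-rule on 1]
3. not Dia ((not b or not a) or not c), u   [neg-implies-rule on 1]
4. not ((not b or not a) or not c), u   [neg-Dia-rule on 3 via uRu]
5. not (not b or not a), u   [neg-or-rule on 4]
6. c, u   [neg-or-rule on 4]
7. b, u   [neg-or-rule on 5]
8. a, u   [neg-or-rule on 5]
9. Dia ((not b or not a) or not c), v   [Dia-rule on 2: fresh world v, uRv]
10. not ((not b or not a) or not c), v   [neg-Dia-rule on 3 via uRv]
11. not (not b or not a), v   [neg-or-rule on 10]
12. c, v   [neg-or-rule on 10]
13. b, v   [neg-or-rule on 11]
14. a, v   [neg-or-rule on 11]
15. (not b or not a) or not c, w   [Dia-rule on 9: fresh world w, vRw]
16. not c, w   [or-rule on 15 (branches; this branch)]
Accessibility: uRu, uRv, vRu, vRv, vRw, wRv, wRw
The negation has an open branch (countermodel exists).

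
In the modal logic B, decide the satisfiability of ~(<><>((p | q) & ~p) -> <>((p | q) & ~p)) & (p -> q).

Satisfiable

1. ~(<><>((p | q) & ~p) -> <>((p | q) & ~p)) & (p -> q), w0
2. ~(<><>((p | q) & ~p) -> <>((p | q) & ~p)), w0
3. p -> q, w0
4. <><>((p | q) & ~p), w0
5. ~<>((p | q) & ~p), w0
6. ~((p | q) & ~p), w0
7. q, w0
8. p, w0
9. <>((p | q) & ~p), w1
10. ~((p | q) & ~p), w1
11. p, w1
12. (p | q) & ~p, w2
13. p | q, w2
14. ~p, w2
15. q, w2
Accessibility: w0Rw0, w0Rw1, w1Rw0, w1Rw1, w1Rw2, w2Rw1, w2Rw2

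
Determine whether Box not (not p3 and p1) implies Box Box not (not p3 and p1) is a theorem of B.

No, not valid

Tableau for the negation not (Box not (not p3 and p1) implies Box Box not (not p3 and p1)):
1. not (Box not (not p3 and p1) implies Box Box not (not p3 and p1)), 0
2. Box not (not p3 and p1), 0   [neg-implies-rule on 1]
3. not Box Box not (not p3 and p1), 0   [neg-implies-rule on 1]
4. not (not p3 and p1), 0   [Box-rule on 2 via 0R0]
5. not p1, 0   [neg-and-rule on 4 (branches; this branch)]
6. not Box not (not p3 and p1), 1   [neg-Box-rule on 3: fresh world 1, 0R1]
7. not (not p3 and p1), 1   [Box-rule on 2 via 0R1]
8. not p1, 1   [neg-and-rule on 7 (branches; this branch)]
9. not p3 and p1, 2   [neg-Box-rule on 6: fresh world 2, 1R2]
10. not p3, 2   [and-rule on 9]
11. p1, 2   [and-rule on 9]
Accessibility: 0R0, 0R1, 1R0, 1R1, 1R2, 2R1, 2R2
The negation has an open branch (countermodel exists).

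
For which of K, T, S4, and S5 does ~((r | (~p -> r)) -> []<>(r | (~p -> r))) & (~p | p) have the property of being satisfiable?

K, T, S4

S5-tableau for the formula:
1. ~((r | (~p -> r)) -> []<>(r | (~p -> r))) & (~p | p), w0
2. ~((r | (~p -> r)) -> []<>(r | (~p -> r))), w0
3. ~p | p, w0
4. r | (~p -> r), w0
5. ~[]<>(r | (~p -> r)), w0
6. p, w0
7. ~p -> r, w0
8. ~<>(r | (~p -> r)), w1
9. ~(r | (~p -> r)), w0
10. ~r, w0
11. ~(~p -> r), w0
12. ~p, w0
Accessibility: w0Rw0, w0Rw1, w1Rw0, w1Rw1
Branch closes: p and ~p both at w0.
Every branch closes (one shown): unsatisfiable in S5.
S4-tableau for the formula:
1. ~((r | (~p -> r)) -> []<>(r | (~p -> r))) & (~p | p), w0
2. ~((r | (~p -> r)) -> []<>(r | (~p -> r))), w0
3. ~p | p, w0
4. r | (~p -> r), w0
5. ~[]<>(r | (~p -> r)), w0
6. p, w0
7. ~p -> r, w0
8. r, w0
9. ~<>(r | (~p -> r)), w1
10. ~(r | (~p -> r)), w1
11. ~r, w1
12. ~(~p -> r), w1
13. ~p, w1
Accessibility: w0Rw0, w0Rw1, w1Rw1
Complete open branch: satisfiable in S4, hence also in K, T (this S4-model is also a K-model and a T-model).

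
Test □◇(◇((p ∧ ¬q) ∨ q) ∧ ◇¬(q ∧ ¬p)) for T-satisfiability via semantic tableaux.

Satisfiable

1. □◇(◇((p ∧ ¬q) ∨ q) ∧ ◇¬(q ∧ ¬p)), u
2. ◇(◇((p ∧ ¬q) ∨ q) ∧ ◇¬(q ∧ ¬p)), u
3. ◇((p ∧ ¬q) ∨ q) ∧ ◇¬(q ∧ ¬p), v
4. ◇((p ∧ ¬q) ∨ q), v
5. ◇¬(q ∧ ¬p), v
6. ◇(◇((p ∧ ¬q) ∨ q) ∧ ◇¬(q ∧ ¬p)), v
7. (p ∧ ¬q) ∨ q, w
8. q, w
9. ¬(q ∧ ¬p), x
10. p, x
11. ◇((p ∧ ¬q) ∨ q) ∧ ◇¬(q ∧ ¬p), y
12. ◇((p ∧ ¬q) ∨ q), y
13. ◇¬(q ∧ ¬p), y
14. (p ∧ ¬q) ∨ q, z
15. q, z
16. ¬(q ∧ ¬p), w6
17. p, w6
Accessibility: uRu, uRv, vRv, vRw, vRx, vRy, wRw, xRx, yRy, yRz, yRw6, zRz, w6Rw6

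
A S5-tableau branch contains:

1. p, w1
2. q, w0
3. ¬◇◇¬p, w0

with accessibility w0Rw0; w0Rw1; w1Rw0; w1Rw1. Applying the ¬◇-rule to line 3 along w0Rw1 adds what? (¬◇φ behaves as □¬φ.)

¬◇¬p, w1

¬◇φ behaves as □¬φ: propagate the negated body to each accessible world.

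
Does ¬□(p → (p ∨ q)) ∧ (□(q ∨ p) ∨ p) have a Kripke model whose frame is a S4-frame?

No, unsatisfiable

1. ¬□(p → (p ∨ q)) ∧ (□(q ∨ p) ∨ p), 0
2. ¬□(p → (p ∨ q)), 0
3. □(q ∨ p) ∨ p, 0
4. □(q ∨ p), 0
5. q ∨ p, 0
6. p, 0
7. ¬(p → (p ∨ q)), 1
8. p, 1
9. ¬(p ∨ q), 1
10. ¬p, 1
11. ¬q, 1
Accessibility: 0R0, 0R1, 1R1
Branch closes: p and ¬p both at 1.
Every branch closes; the branch above is one of them.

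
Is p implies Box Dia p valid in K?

Tableau for the negation not (p implies Box Dia p):
1. not (p implies Box Dia p), 0
2. p, 0
3. not Box Dia p, 0
4. not Dia p, 1
Accessibility: 0R1
The negation has an open branch (countermodel exists).

Not valid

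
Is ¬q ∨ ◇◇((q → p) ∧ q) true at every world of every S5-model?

Tableau for the negation ¬(¬q ∨ ◇◇((q → p) ∧ q)):
1. ¬(¬q ∨ ◇◇((q → p) ∧ q)), u
2. q, u
3. ¬◇◇((q → p) ∧ q), u
4. ¬◇((q → p) ∧ q), u
5. ¬((q → p) ∧ q), u
6. ¬(q → p), u
7. ¬p, u
Accessibility: uRu
The negation has an open branch (countermodel exists).

Not valid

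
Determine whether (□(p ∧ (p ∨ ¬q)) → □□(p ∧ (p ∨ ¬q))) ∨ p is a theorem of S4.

Tableau for the negation ¬((□(p ∧ (p ∨ ¬q)) → □□(p ∧ (p ∨ ¬q))) ∨ p):
1. ¬((□(p ∧ (p ∨ ¬q)) → □□(p ∧ (p ∨ ¬q))) ∨ p), w0
2. ¬(□(p ∧ (p ∨ ¬q)) → □□(p ∧ (p ∨ ¬q))), w0
3. ¬p, w0
4. □(p ∧ (p ∨ ¬q)), w0
5. ¬□□(p ∧ (p ∨ ¬q)), w0
6. p ∧ (p ∨ ¬q), w0
7. p, w0
8. p ∨ ¬q, w0
Accessibility: w0Rw0
Branch closes: p and ¬p both at w0.
Every branch of the negation's tableau closes; the branch above is one of them.

Yes, valid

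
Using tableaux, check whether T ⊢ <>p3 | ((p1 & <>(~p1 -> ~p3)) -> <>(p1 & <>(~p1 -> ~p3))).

Tableau for the negation ~(<>p3 | ((p1 & <>(~p1 -> ~p3)) -> <>(p1 & <>(~p1 -> ~p3)))):
1. ~(<>p3 | ((p1 & <>(~p1 -> ~p3)) -> <>(p1 & <>(~p1 -> ~p3)))), w0
2. ~<>p3, w0   [~|-rule on 1]
3. ~((p1 & <>(~p1 -> ~p3)) -> <>(p1 & <>(~p1 -> ~p3))), w0   [~|-rule on 1]
4. p1 & <>(~p1 -> ~p3), w0   [~->-rule on 3]
5. ~<>(p1 & <>(~p1 -> ~p3)), w0   [~->-rule on 3]
6. p1, w0   [&-rule on 4]
7. <>(~p1 -> ~p3), w0   [&-rule on 4]
8. ~p3, w0   [~<>-rule on 2 via w0Rw0]
9. ~(p1 & <>(~p1 -> ~p3)), w0   [~<>-rule on 5 via w0Rw0]
10. ~<>(~p1 -> ~p3), w0   [~&-rule on 9 (branches; this branch)]
11. ~(~p1 -> ~p3), w0   [~<>-rule on 10 via w0Rw0]
12. ~p1, w0   [~->-rule on 11]
13. p3, w0   [~->-rule on 11]
Accessibility: w0Rw0
Branch closes: p1 and ~p1 both at w0.
Every branch of the negation's tableau closes; the branch above is one of them.

Valid in T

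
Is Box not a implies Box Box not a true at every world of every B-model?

No, not valid

Tableau for the negation not (Box not a implies Box Box not a):
1. not (Box not a implies Box Box not a), u
2. Box not a, u
3. not Box Box not a, u
4. not a, u
5. not Box not a, v
6. not a, v
7. a, w
Accessibility: uRu, uRv, vRu, vRv, vRw, wRv, wRw
The negation has an open branch (countermodel exists).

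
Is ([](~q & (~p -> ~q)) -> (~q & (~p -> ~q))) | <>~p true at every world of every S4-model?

Tableau for the negation ~(([](~q & (~p -> ~q)) -> (~q & (~p -> ~q))) | <>~p):
1. ~(([](~q & (~p -> ~q)) -> (~q & (~p -> ~q))) | <>~p), u
2. ~([](~q & (~p -> ~q)) -> (~q & (~p -> ~q))), u   [~|-rule on 1]
3. ~<>~p, u   [~|-rule on 1]
4. [](~q & (~p -> ~q)), u   [~->-rule on 2]
5. ~(~q & (~p -> ~q)), u   [~->-rule on 2]
6. p, u   [~<>-rule on 3 via uRu]
7. ~q & (~p -> ~q), u   [[]-rule on 4 via uRu]
8. ~q, u   [&-rule on 7]
9. ~p -> ~q, u   [&-rule on 7]
10. ~(~p -> ~q), u   [~&-rule on 5 (branches; this branch)]
11. ~p, u   [~->-rule on 10]
12. q, u   [~->-rule on 10]
Accessibility: uRu
Branch closes: p and ~p both at u.
All branches of the negation close; one closing branch shown above.

Valid in S4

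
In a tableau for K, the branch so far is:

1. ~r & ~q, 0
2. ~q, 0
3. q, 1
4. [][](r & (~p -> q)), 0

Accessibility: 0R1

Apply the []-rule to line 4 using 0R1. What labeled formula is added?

[](r & (~p -> q)), 1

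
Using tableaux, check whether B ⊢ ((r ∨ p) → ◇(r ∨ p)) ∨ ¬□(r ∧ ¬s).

Valid

Tableau for the negation ¬(((r ∨ p) → ◇(r ∨ p)) ∨ ¬□(r ∧ ¬s)):
1. ¬(((r ∨ p) → ◇(r ∨ p)) ∨ ¬□(r ∧ ¬s)), u
2. ¬((r ∨ p) → ◇(r ∨ p)), u
3. □(r ∧ ¬s), u
4. r ∨ p, u
5. ¬◇(r ∨ p), u
6. r ∧ ¬s, u
7. r, u
8. ¬s, u
9. ¬(r ∨ p), u
10. ¬r, u
11. ¬p, u
Accessibility: uRu
Branch closes: r and ¬r both at u.
Every branch of the negation's tableau closes; the branch above is one of them.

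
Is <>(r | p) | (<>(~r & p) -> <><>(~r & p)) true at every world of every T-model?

Yes, valid

Tableau for the negation ~(<>(r | p) | (<>(~r & p) -> <><>(~r & p))):
1. ~(<>(r | p) | (<>(~r & p) -> <><>(~r & p))), u
2. ~<>(r | p), u
3. ~(<>(~r & p) -> <><>(~r & p)), u
4. <>(~r & p), u
5. ~<><>(~r & p), u
6. ~(r | p), u
7. ~r, u
8. ~p, u
9. ~<>(~r & p), u
10. ~(~r & p), u
11. ~r & p, v
12. ~r, v
13. p, v
14. ~(r | p), v
15. ~p, v
Accessibility: uRu, uRv, vRv
Branch closes: p and ~p both at v.
Every branch of the negation's tableau closes; the branch above is one of them.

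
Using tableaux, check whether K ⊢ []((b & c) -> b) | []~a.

Valid in K

Tableau for the negation ~([]((b & c) -> b) | []~a):
1. ~([]((b & c) -> b) | []~a), u
2. ~[]((b & c) -> b), u   [~|-rule on 1]
3. ~[]~a, u   [~|-rule on 1]
4. ~((b & c) -> b), v   [~[]-rule on 2: fresh world v, uRv]
5. b & c, v   [~->-rule on 4]
6. ~b, v   [~->-rule on 4]
7. b, v   [&-rule on 5]
8. c, v   [&-rule on 5]
Accessibility: uRv
Branch closes: b and ~b both at v.
Every branch of the negation's tableau closes; the branch above is one of them.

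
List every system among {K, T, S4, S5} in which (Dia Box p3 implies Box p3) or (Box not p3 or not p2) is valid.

S4-tableau for the negation not ((Dia Box p3 implies Box p3) or (Box not p3 or not p2)):
1. not ((Dia Box p3 implies Box p3) or (Box not p3 or not p2)), 0
2. not (Dia Box p3 implies Box p3), 0   [neg-or-rule on 1]
3. not (Box not p3 or not p2), 0   [neg-or-rule on 1]
4. Dia Box p3, 0   [neg-implies-rule on 2]
5. not Box p3, 0   [neg-implies-rule on 2]
6. not Box not p3, 0   [neg-or-rule on 3]
7. p2, 0   [neg-or-rule on 3]
8. Box p3, 1   [Dia-rule on 4: fresh world 1, 0R1]
9. p3, 1   [Box-rule on 8 via 1R1]
10. not p3, 2   [neg-Box-rule on 5: fresh world 2, 0R2]
11. p3, 3   [neg-Box-rule on 6: fresh world 3, 0R3]
Accessibility: 0R0, 0R1, 0R2, 0R3, 1R1, 2R2, 3R3
Complete open branch: countermodel on an S4-frame, so not valid in S4, nor in K, T (the same frame is also a K-frame and a T-frame).
S5-tableau for the negation not ((Dia Box p3 implies Box p3) or (Box not p3 or not p2)):
1. not ((Dia Box p3 implies Box p3) or (Box not p3 or not p2)), 0
2. not (Dia Box p3 implies Box p3), 0   [neg-or-rule on 1]
3. not (Box not p3 or not p2), 0   [neg-or-rule on 1]
4. Dia Box p3, 0   [neg-implies-rule on 2]
5. not Box p3, 0   [neg-implies-rule on 2]
6. not Box not p3, 0   [neg-or-rule on 3]
7. p2, 0   [neg-or-rule on 3]
8. Box p3, 1   [Dia-rule on 4: fresh world 1, 0R1]
9. p3, 0   [Box-rule on 8 via 1R0]
10. p3, 1   [Box-rule on 8 via 1R1]
11. not p3, 2   [neg-Box-rule on 5: fresh world 2, 0R2]
12. p3, 2   [Box-rule on 8 via 1R2]
Accessibility: 0R0, 0R1, 0R2, 1R0, 1R1, 1R2, 2R0, 2R1, 2R2
Branch closes: p3 and not p3 both at 2.
Every branch closes (one shown): valid in S5.

S5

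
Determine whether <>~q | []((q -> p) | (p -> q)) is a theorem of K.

Tableau for the negation ~(<>~q | []((q -> p) | (p -> q))):
1. ~(<>~q | []((q -> p) | (p -> q))), u
2. ~<>~q, u   [~|-rule on 1]
3. ~[]((q -> p) | (p -> q)), u   [~|-rule on 1]
4. ~((q -> p) | (p -> q)), v   [~[]-rule on 3: fresh world v, uRv]
5. ~(q -> p), v   [~|-rule on 4]
6. ~(p -> q), v   [~|-rule on 4]
7. q, v   [~->-rule on 5]
8. ~p, v   [~->-rule on 5]
9. p, v   [~->-rule on 6]
10. ~q, v   [~->-rule on 6]
Accessibility: uRv
Branch closes: p and ~p both at v.
All branches of the negation close; one closing branch shown above.

Yes, valid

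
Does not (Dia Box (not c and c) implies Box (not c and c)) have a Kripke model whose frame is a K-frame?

1. not (Dia Box (not c and c) implies Box (not c and c)), 0
2. Dia Box (not c and c), 0
3. not Box (not c and c), 0
4. Box (not c and c), 1
5. not (not c and c), 2
6. not c, 2
Accessibility: 0R1, 0R2

Satisfiable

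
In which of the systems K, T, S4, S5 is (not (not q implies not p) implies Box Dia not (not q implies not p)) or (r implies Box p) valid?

S5

S5-tableau for the negation not ((not (not q implies not p) implies Box Dia not (not q implies not p)) or (r implies Box p)):
1. not ((not (not q implies not p) implies Box Dia not (not q implies not p)) or (r implies Box p)), w0
2. not (not (not q implies not p) implies Box Dia not (not q implies not p)), w0
3. not (r implies Box p), w0
4. not (not q implies not p), w0
5. not Box Dia not (not q implies not p), w0
6. r, w0
7. not Box p, w0
8. not q, w0
9. p, w0
10. not Dia not (not q implies not p), w1
11. not q implies not p, w0
12. not q implies not p, w1
13. not p, w0
Accessibility: w0Rw0, w0Rw1, w1Rw0, w1Rw1
Branch closes: p and not p both at w0.
Every branch closes (one shown): valid in S5.
S4-tableau for the negation not ((not (not q implies not p) implies Box Dia not (not q implies not p)) or (r implies Box p)):
1. not ((not (not q implies not p) implies Box Dia not (not q implies not p)) or (r implies Box p)), w0
2. not (not (not q implies not p) implies Box Dia not (not q implies not p)), w0
3. not (r implies Box p), w0
4. not (not q implies not p), w0
5. not Box Dia not (not q implies not p), w0
6. r, w0
7. not Box p, w0
8. not q, w0
9. p, w0
10. not Dia not (not q implies not p), w1
11. not q implies not p, w1
12. not p, w1
13. not p, w2
Accessibility: w0Rw0, w0Rw1, w0Rw2, w1Rw1, w2Rw2
Complete open branch: countermodel on an S4-frame, so not valid in S4, nor in K, T (the same frame is also a K-frame and a T-frame).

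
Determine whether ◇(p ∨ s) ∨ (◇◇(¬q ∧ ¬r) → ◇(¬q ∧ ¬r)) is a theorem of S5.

Tableau for the negation ¬(◇(p ∨ s) ∨ (◇◇(¬q ∧ ¬r) → ◇(¬q ∧ ¬r))):
1. ¬(◇(p ∨ s) ∨ (◇◇(¬q ∧ ¬r) → ◇(¬q ∧ ¬r))), w0
2. ¬◇(p ∨ s), w0   [¬∨-rule on 1]
3. ¬(◇◇(¬q ∧ ¬r) → ◇(¬q ∧ ¬r)), w0   [¬∨-rule on 1]
4. ◇◇(¬q ∧ ¬r), w0   [¬→-rule on 3]
5. ¬◇(¬q ∧ ¬r), w0   [¬→-rule on 3]
6. ¬(p ∨ s), w0   [¬◇-rule on 2 via w0Rw0]
7. ¬p, w0   [¬∨-rule on 6]
8. ¬s, w0   [¬∨-rule on 6]
9. ¬(¬q ∧ ¬r), w0   [¬◇-rule on 5 via w0Rw0]
10. r, w0   [¬∧-rule on 9 (branches; this branch)]
11. ◇(¬q ∧ ¬r), w1   [◇-rule on 4: fresh world w1, w0Rw1]
12. ¬(p ∨ s), w1   [¬◇-rule on 2 via w0Rw1]
13. ¬p, w1   [¬∨-rule on 12]
14. ¬s, w1   [¬∨-rule on 12]
15. ¬(¬q ∧ ¬r), w1   [¬◇-rule on 5 via w0Rw1]
16. r, w1   [¬∧-rule on 15 (branches; this branch)]
17. ¬q ∧ ¬r, w2   [◇-rule on 11: fresh world w2, w1Rw2]
18. ¬q, w2   [∧-rule on 17]
19. ¬r, w2   [∧-rule on 17]
20. ¬(p ∨ s), w2   [¬◇-rule on 2 via w0Rw2]
21. ¬p, w2   [¬∨-rule on 20]
22. ¬s, w2   [¬∨-rule on 20]
23. ¬(¬q ∧ ¬r), w2   [¬◇-rule on 5 via w0Rw2]
24. r, w2   [¬∧-rule on 23 (branches; this branch)]
Accessibility: w0Rw0, w0Rw1, w0Rw2, w1Rw0, w1Rw1, w1Rw2, w2Rw0, w2Rw1, w2Rw2
Branch closes: r and ¬r both at w2.
All branches of the negation close; one closing branch shown above.

Yes, valid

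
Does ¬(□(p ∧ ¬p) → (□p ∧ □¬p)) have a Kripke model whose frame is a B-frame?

Unsatisfiable (every branch closes)

1. ¬(□(p ∧ ¬p) → (□p ∧ □¬p)), u
2. □(p ∧ ¬p), u   [¬→-rule on 1]
3. ¬(□p ∧ □¬p), u   [¬→-rule on 1]
4. p ∧ ¬p, u   [□-rule on 2 via uRu]
5. p, u   [∧-rule on 4]
6. ¬p, u   [∧-rule on 4]
Accessibility: uRu
Branch closes: p and ¬p both at u.
(One branch shown.) All branches close.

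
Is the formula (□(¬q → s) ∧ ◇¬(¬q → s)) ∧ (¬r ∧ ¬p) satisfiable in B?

1. (□(¬q → s) ∧ ◇¬(¬q → s)) ∧ (¬r ∧ ¬p), 0
2. □(¬q → s) ∧ ◇¬(¬q → s), 0
3. ¬r ∧ ¬p, 0
4. □(¬q → s), 0
5. ◇¬(¬q → s), 0
6. ¬r, 0
7. ¬p, 0
8. ¬q → s, 0
9. s, 0
10. ¬(¬q → s), 1
11. ¬q, 1
12. ¬s, 1
13. ¬q → s, 1
14. s, 1
Accessibility: 0R0, 0R1, 1R0, 1R1
Branch closes: s and ¬s both at 1.
All branches of the tableau close; one closing branch shown above.

Unsatisfiable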